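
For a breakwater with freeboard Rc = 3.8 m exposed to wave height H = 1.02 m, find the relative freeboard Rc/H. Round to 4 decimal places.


Relative freeboard = Rc / H
= 3.8 / 1.02
= 3.7255

3.7255


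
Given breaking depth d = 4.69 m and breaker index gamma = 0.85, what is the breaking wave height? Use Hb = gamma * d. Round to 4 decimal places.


Hb = gamma * d
Hb = 0.85 * 4.69
Hb = 3.9865 m

3.9865


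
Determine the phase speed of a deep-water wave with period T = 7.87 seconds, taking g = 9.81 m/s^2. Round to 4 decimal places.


We use the deep-water celerity formula:
C = g * T / (2 * pi)
C = 9.81 * 7.87 / (2 * 3.14159...)
C = 77.204700 / 6.283185
C = 12.2875 m/s

12.2875


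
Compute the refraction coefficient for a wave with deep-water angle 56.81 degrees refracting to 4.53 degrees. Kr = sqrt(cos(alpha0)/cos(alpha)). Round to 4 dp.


Kr = sqrt(cos(alpha0) / cos(alpha))
cos(56.81) = 0.547417
cos(4.53) = 0.996876
Kr = sqrt(0.547417 / 0.996876)
Kr = sqrt(0.549133)
Kr = 0.7410

0.7410


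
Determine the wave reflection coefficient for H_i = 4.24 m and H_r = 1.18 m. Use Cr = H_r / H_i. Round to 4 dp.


Cr = H_r / H_i
Cr = 1.18 / 4.24
Cr = 0.2783

0.2783


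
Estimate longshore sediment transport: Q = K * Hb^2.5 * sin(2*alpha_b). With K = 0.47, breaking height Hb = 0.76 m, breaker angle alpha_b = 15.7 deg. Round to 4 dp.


Q = K * Hb^2.5 * sin(2 * alpha_b)
Hb^2.5 = 0.76^2.5 = 0.503540
sin(2 * 15.7) = sin(31.4) = 0.521010
Q = 0.47 * 0.503540 * 0.521010
Q = 0.1233 m^3/s

0.1233


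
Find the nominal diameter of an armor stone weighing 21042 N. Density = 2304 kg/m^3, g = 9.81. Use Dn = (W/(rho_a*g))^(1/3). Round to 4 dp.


V = W / (rho_a * g)
V = 21042 / (2304 * 9.81)
V = 21042 / 22602.24
V = 0.930970 m^3
Dn = V^(1/3) = 0.930970^(1/3)
Dn = 0.9764 m

0.9764


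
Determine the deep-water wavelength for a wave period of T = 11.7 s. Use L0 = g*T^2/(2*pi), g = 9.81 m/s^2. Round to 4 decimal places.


L0 = g * T^2 / (2 * pi)
L0 = 9.81 * 11.7^2 / (2 * pi)
L0 = 9.81 * 136.8900 / 6.28319
L0 = 1342.8909 / 6.28319
L0 = 213.7277 m

213.7277


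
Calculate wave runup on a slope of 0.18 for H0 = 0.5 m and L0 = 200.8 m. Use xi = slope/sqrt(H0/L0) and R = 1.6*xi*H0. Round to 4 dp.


xi = slope / sqrt(H0/L0)
H0/L0 = 0.5/200.8 = 0.002490
sqrt(0.002490) = 0.049900
xi = 0.18 / 0.049900 = 3.607193
R = 1.6 * xi * H0 = 1.6 * 3.607193 * 0.5
R = 2.8858 m

2.8858


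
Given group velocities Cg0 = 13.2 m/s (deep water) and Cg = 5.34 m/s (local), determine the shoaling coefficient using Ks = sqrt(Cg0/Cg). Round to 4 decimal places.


Ks = sqrt(Cg0 / Cg)
Ks = sqrt(13.2 / 5.34)
Ks = sqrt(2.4719)
Ks = 1.5722

1.5722


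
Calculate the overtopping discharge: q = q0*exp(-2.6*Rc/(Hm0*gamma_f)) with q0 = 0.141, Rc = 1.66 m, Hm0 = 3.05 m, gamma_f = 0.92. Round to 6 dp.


q = q0 * exp(-2.6 * Rc / (Hm0 * gamma_f))
Exponent = -2.6 * 1.66 / (3.05 * 0.92)
= -2.6 * 1.66 / 2.8060
= -1.538133
exp(-1.538133) = 0.214782
q = 0.141 * 0.214782
q = 0.030284 m^3/s/m

0.030284


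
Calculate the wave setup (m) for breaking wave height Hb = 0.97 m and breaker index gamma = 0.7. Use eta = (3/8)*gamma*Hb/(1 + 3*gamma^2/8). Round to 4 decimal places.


eta = (3/8) * gamma * Hb / (1 + 3*gamma^2/8)
Numerator = (3/8) * 0.7 * 0.97 = 0.254625
Denominator = 1 + 3*0.7^2/8 = 1 + 0.183750 = 1.183750
eta = 0.254625 / 1.183750
eta = 0.2151 m

0.2151


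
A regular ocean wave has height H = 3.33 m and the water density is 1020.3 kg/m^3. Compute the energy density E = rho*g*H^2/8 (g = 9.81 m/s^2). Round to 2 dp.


E = (1/8) * rho * g * H^2
E = (1/8) * 1020.3 * 9.81 * 3.33^2
E = 0.125 * 1020.3 * 9.81 * 11.0889
E = 13873.80 J/m^2

13873.80


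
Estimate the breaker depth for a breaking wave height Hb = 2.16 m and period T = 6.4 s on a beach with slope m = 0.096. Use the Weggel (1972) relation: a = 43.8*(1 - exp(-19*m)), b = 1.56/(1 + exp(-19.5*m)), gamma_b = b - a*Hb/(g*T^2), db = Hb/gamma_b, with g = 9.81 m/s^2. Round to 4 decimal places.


a = 43.8 * (1 - exp(-19 * m))
exp(-19 * 0.096) = exp(-1.8240) = 0.161379
a = 43.8 * (1 - 0.161379) = 36.731602
b = 1.56 / (1 + exp(-19.5 * m))
exp(-19.5 * 0.096) = exp(-1.8720) = 0.153816
b = 1.56 / (1 + 0.153816) = 1.352036
Hb / (g * T^2) = 2.16 / (9.81 * 6.4^2) = 2.16 / 401.8176 = 0.00537557
gamma_b = b - a * Hb/(g*T^2) = 1.352036 - 36.731602 * 0.00537557 = 1.154582
db = Hb / gamma_b = 2.16 / 1.154582
db = 1.8708 m

1.8708


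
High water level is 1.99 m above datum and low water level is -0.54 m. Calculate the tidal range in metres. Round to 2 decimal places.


Tidal range = High water - Low water
Tidal range = 1.99 - (-0.54)
Tidal range = 2.53 m

2.53


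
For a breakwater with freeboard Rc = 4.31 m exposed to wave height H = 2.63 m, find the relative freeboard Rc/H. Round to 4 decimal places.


Relative freeboard = Rc / H
= 4.31 / 2.63
= 1.6388

1.6388


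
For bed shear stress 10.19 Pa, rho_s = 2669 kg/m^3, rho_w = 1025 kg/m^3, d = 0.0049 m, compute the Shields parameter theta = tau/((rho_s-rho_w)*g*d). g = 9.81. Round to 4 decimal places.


theta = tau / ((rho_s - rho_w) * g * d)
rho_s - rho_w = 2669 - 1025 = 1644
Denominator = 1644 * 9.81 * 0.0049 = 79.025436
theta = 10.19 / 79.025436
theta = 0.1289

0.1289


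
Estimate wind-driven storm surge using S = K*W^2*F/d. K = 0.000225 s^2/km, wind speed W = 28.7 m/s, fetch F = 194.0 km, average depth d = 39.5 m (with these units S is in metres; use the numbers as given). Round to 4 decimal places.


S = K * W^2 * F / d
W^2 = 28.7^2 = 823.69
S = 0.000225 * 823.69 * 194.0 / 39.5
Numerator = 0.000225 * 823.69 * 194.0 = 35.954068
S = 35.954068 / 39.5 = 0.9102 m

0.9102


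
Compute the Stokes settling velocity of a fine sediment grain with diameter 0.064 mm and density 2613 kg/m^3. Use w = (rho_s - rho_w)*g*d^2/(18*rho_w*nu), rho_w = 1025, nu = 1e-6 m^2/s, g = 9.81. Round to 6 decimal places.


w = (rho_s - rho_w) * g * d^2 / (18 * rho_w * nu)
d = 0.064 mm = 0.000064 m
rho_s - rho_w = 2613 - 1025 = 1588
Numerator = 1588 * 9.81 * (0.000064)^2 = 0.000063808635
Denominator = 18 * 1025 * 1e-6 = 0.018450
w = 0.003458 m/s

0.003458


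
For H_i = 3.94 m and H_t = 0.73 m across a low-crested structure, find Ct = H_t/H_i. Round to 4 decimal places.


Ct = H_t / H_i
Ct = 0.73 / 3.94
Ct = 0.1853

0.1853


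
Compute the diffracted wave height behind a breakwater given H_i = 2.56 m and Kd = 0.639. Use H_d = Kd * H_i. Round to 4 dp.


H_d = Kd * H_i
H_d = 0.639 * 2.56
H_d = 1.6358 m

1.6358


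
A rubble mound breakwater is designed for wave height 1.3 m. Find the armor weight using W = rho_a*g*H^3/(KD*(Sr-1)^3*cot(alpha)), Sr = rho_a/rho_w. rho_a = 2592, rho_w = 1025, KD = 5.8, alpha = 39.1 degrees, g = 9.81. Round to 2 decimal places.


Sr = rho_a / rho_w = 2592 / 1025 = 2.528780
(Sr - 1) = 1.528780
(Sr - 1)^3 = 3.573020
cot(39.1) = 1 / tan(39.1) = 1 / 0.812678 = 1.230500
Numerator = 2592 * 9.81 * 1.3^3 = 55864.2614
Denominator = 5.8 * 3.573020 * 1.230500 = 25.500278
W = 55864.2614 / 25.500278
W = 2190.73 N

2190.73


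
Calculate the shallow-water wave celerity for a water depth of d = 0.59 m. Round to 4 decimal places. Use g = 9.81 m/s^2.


Using the shallow-water approximation:
C = sqrt(g * d) = sqrt(9.81 * 0.59)
C = sqrt(5.7879)
C = 2.4058 m/s

2.4058


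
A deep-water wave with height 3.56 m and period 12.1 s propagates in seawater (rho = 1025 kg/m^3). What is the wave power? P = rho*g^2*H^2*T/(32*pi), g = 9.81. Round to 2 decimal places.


P = rho * g^2 * H^2 * T / (32 * pi)
P = 1025 * 9.81^2 * 3.56^2 * 12.1 / (32 * pi)
P = 1025 * 96.2361 * 12.6736 * 12.1 / 100.53096
P = 150469.12 W/m

150469.12


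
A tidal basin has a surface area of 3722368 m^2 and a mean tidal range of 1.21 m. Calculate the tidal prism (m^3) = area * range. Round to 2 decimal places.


Tidal prism = Area * Tidal range
P = 3722368 * 1.21
P = 4504065.28 m^3

4504065.28


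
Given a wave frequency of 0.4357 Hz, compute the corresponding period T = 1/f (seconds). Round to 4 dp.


T = 1 / f
T = 1 / 0.4357
T = 2.2952 s

2.2952


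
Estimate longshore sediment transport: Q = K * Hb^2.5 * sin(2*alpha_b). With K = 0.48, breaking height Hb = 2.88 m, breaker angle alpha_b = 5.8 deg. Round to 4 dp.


Q = K * Hb^2.5 * sin(2 * alpha_b)
Hb^2.5 = 2.88^2.5 = 14.076064
sin(2 * 5.8) = sin(11.6) = 0.201078
Q = 0.48 * 14.076064 * 0.201078
Q = 1.3586 m^3/s

1.3586


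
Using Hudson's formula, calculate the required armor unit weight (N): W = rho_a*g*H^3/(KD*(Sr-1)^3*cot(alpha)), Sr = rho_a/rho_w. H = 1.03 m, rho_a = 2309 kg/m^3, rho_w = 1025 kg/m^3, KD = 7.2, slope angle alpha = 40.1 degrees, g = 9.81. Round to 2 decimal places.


Sr = rho_a / rho_w = 2309 / 1025 = 2.252683
(Sr - 1) = 1.252683
(Sr - 1)^3 = 1.965728
cot(40.1) = 1 / tan(40.1) = 1 / 0.842078 = 1.187538
Numerator = 2309 * 9.81 * 1.03^3 = 24751.6762
Denominator = 7.2 * 1.965728 * 1.187538 = 16.807517
W = 24751.6762 / 16.807517
W = 1472.66 N

1472.66


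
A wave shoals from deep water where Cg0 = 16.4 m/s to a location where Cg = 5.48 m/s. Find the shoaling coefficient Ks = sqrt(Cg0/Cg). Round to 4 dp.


Ks = sqrt(Cg0 / Cg)
Ks = sqrt(16.4 / 5.48)
Ks = sqrt(2.9927)
Ks = 1.7299

1.7299


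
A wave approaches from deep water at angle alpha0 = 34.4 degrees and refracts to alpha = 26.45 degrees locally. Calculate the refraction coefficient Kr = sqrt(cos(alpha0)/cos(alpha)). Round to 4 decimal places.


Kr = sqrt(cos(alpha0) / cos(alpha))
cos(34.4) = 0.825113
cos(26.45) = 0.895323
Kr = sqrt(0.825113 / 0.895323)
Kr = sqrt(0.921582)
Kr = 0.9600

0.9600


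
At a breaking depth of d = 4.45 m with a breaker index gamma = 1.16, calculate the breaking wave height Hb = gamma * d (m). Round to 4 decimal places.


Hb = gamma * d
Hb = 1.16 * 4.45
Hb = 5.1620 m

5.1620


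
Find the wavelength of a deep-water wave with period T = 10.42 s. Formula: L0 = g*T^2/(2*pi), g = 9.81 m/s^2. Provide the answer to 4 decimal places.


L0 = g * T^2 / (2 * pi)
L0 = 9.81 * 10.42^2 / (2 * pi)
L0 = 9.81 * 108.5764 / 6.28319
L0 = 1065.1345 / 6.28319
L0 = 169.5214 m

169.5214


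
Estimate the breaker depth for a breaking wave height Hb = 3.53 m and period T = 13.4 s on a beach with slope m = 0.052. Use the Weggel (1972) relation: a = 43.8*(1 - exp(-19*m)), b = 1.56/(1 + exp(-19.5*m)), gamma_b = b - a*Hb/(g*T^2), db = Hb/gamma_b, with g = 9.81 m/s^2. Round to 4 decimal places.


a = 43.8 * (1 - exp(-19 * m))
exp(-19 * 0.052) = exp(-0.9880) = 0.372321
a = 43.8 * (1 - 0.372321) = 27.492358
b = 1.56 / (1 + exp(-19.5 * m))
exp(-19.5 * 0.052) = exp(-1.0140) = 0.362765
b = 1.56 / (1 + 0.362765) = 1.144731
Hb / (g * T^2) = 3.53 / (9.81 * 13.4^2) = 3.53 / 1761.4836 = 0.00200399
gamma_b = b - a * Hb/(g*T^2) = 1.144731 - 27.492358 * 0.00200399 = 1.089637
db = Hb / gamma_b = 3.53 / 1.089637
db = 3.2396 m

3.2396


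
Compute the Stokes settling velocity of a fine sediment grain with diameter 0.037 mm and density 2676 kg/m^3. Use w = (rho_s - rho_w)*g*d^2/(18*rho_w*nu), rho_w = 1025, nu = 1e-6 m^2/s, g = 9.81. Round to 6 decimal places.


w = (rho_s - rho_w) * g * d^2 / (18 * rho_w * nu)
d = 0.037 mm = 0.000037 m
rho_s - rho_w = 2676 - 1025 = 1651
Numerator = 1651 * 9.81 * (0.000037)^2 = 0.000022172748
Denominator = 18 * 1025 * 1e-6 = 0.018450
w = 0.001202 m/s

0.001202


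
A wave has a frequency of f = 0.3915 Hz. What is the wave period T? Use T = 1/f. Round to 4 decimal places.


T = 1 / f
T = 1 / 0.3915
T = 2.5543 s

2.5543


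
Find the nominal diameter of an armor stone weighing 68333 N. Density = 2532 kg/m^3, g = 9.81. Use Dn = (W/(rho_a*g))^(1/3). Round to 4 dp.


V = W / (rho_a * g)
V = 68333 / (2532 * 9.81)
V = 68333 / 24838.92
V = 2.751046 m^3
Dn = V^(1/3) = 2.751046^(1/3)
Dn = 1.4012 m

1.4012


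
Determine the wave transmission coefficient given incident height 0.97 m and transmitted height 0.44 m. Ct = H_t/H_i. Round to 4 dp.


Ct = H_t / H_i
Ct = 0.44 / 0.97
Ct = 0.4536

0.4536


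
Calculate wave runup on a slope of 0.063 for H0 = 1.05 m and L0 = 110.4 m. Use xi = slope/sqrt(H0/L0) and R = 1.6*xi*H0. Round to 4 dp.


xi = slope / sqrt(H0/L0)
H0/L0 = 1.05/110.4 = 0.009511
sqrt(0.009511) = 0.097524
xi = 0.063 / 0.097524 = 0.645997
R = 1.6 * xi * H0 = 1.6 * 0.645997 * 1.05
R = 1.0853 m

1.0853


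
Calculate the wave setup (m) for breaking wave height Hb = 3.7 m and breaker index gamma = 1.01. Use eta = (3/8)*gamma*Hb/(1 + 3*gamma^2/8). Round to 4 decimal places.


eta = (3/8) * gamma * Hb / (1 + 3*gamma^2/8)
Numerator = (3/8) * 1.01 * 3.7 = 1.401375
Denominator = 1 + 3*1.01^2/8 = 1 + 0.382538 = 1.382538
eta = 1.401375 / 1.382538
eta = 1.0136 m

1.0136


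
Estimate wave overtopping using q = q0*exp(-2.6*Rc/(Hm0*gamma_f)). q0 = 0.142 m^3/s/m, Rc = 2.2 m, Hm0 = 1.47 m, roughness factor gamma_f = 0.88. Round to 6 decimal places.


q = q0 * exp(-2.6 * Rc / (Hm0 * gamma_f))
Exponent = -2.6 * 2.2 / (1.47 * 0.88)
= -2.6 * 2.2 / 1.2936
= -4.421769
exp(-4.421769) = 0.012013
q = 0.142 * 0.012013
q = 0.001706 m^3/s/m

0.001706


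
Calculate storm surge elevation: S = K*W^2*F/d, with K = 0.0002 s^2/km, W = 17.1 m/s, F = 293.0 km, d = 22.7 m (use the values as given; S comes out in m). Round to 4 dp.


S = K * W^2 * F / d
W^2 = 17.1^2 = 292.41
S = 0.0002 * 292.41 * 293.0 / 22.7
Numerator = 0.0002 * 292.41 * 293.0 = 17.135226
S = 17.135226 / 22.7 = 0.7549 m

0.7549


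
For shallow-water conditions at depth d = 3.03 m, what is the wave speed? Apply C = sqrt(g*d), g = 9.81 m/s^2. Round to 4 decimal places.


Using the shallow-water approximation:
C = sqrt(g * d) = sqrt(9.81 * 3.03)
C = sqrt(29.7243)
C = 5.4520 m/s

5.4520


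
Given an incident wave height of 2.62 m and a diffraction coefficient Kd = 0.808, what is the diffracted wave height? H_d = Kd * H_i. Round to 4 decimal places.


H_d = Kd * H_i
H_d = 0.808 * 2.62
H_d = 2.1170 m

2.1170


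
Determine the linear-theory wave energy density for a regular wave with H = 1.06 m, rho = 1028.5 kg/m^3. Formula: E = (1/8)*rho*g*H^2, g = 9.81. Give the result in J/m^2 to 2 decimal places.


E = (1/8) * rho * g * H^2
E = (1/8) * 1028.5 * 9.81 * 1.06^2
E = 0.125 * 1028.5 * 9.81 * 1.1236
E = 1417.08 J/m^2

1417.08


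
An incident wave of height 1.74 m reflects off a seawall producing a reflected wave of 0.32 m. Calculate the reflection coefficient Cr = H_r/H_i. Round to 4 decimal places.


Cr = H_r / H_i
Cr = 0.32 / 1.74
Cr = 0.1839

0.1839


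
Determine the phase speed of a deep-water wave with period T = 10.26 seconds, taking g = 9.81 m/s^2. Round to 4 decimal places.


We use the deep-water celerity formula:
C = g * T / (2 * pi)
C = 9.81 * 10.26 / (2 * 3.14159...)
C = 100.650600 / 6.283185
C = 16.0190 m/s

16.0190


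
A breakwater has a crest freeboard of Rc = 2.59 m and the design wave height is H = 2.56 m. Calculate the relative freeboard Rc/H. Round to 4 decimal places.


Relative freeboard = Rc / H
= 2.59 / 2.56
= 1.0117

1.0117


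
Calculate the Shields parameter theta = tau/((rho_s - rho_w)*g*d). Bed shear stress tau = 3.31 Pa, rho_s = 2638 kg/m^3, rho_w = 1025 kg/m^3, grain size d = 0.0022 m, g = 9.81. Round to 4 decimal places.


theta = tau / ((rho_s - rho_w) * g * d)
rho_s - rho_w = 2638 - 1025 = 1613
Denominator = 1613 * 9.81 * 0.0022 = 34.811766
theta = 3.31 / 34.811766
theta = 0.0951

0.0951


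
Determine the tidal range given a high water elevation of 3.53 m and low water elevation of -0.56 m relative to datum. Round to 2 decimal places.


Tidal range = High water - Low water
Tidal range = 3.53 - (-0.56)
Tidal range = 4.09 m

4.09


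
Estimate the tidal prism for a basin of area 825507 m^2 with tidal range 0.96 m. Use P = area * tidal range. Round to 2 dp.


Tidal prism = Area * Tidal range
P = 825507 * 0.96
P = 792486.72 m^3

792486.72


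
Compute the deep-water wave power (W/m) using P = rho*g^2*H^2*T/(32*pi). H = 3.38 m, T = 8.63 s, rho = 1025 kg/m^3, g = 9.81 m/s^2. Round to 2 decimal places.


P = rho * g^2 * H^2 * T / (32 * pi)
P = 1025 * 9.81^2 * 3.38^2 * 8.63 / (32 * pi)
P = 1025 * 96.2361 * 11.4244 * 8.63 / 100.53096
P = 96740.03 W/m

96740.03


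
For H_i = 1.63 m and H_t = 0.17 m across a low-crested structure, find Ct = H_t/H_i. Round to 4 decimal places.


Ct = H_t / H_i
Ct = 0.17 / 1.63
Ct = 0.1043

0.1043


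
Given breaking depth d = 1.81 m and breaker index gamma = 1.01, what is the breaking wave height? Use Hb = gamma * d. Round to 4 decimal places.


Hb = gamma * d
Hb = 1.01 * 1.81
Hb = 1.8281 m

1.8281


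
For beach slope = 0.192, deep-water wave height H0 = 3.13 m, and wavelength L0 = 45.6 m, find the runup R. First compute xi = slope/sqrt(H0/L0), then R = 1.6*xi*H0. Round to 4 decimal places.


xi = slope / sqrt(H0/L0)
H0/L0 = 3.13/45.6 = 0.068640
sqrt(0.068640) = 0.261993
xi = 0.192 / 0.261993 = 0.732844
R = 1.6 * xi * H0 = 1.6 * 0.732844 * 3.13
R = 3.6701 m

3.6701


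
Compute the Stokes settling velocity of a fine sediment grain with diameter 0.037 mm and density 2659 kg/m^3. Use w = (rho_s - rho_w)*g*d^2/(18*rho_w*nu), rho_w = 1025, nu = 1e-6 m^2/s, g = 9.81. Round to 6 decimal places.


w = (rho_s - rho_w) * g * d^2 / (18 * rho_w * nu)
d = 0.037 mm = 0.000037 m
rho_s - rho_w = 2659 - 1025 = 1634
Numerator = 1634 * 9.81 * (0.000037)^2 = 0.000021944440
Denominator = 18 * 1025 * 1e-6 = 0.018450
w = 0.001189 m/s

0.001189


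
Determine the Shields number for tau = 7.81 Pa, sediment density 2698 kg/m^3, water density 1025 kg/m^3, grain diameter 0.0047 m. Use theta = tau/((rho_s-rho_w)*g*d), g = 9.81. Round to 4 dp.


theta = tau / ((rho_s - rho_w) * g * d)
rho_s - rho_w = 2698 - 1025 = 1673
Denominator = 1673 * 9.81 * 0.0047 = 77.137011
theta = 7.81 / 77.137011
theta = 0.1012

0.1012


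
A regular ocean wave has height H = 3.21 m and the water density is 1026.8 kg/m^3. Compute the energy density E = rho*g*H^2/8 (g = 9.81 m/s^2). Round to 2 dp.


E = (1/8) * rho * g * H^2
E = (1/8) * 1026.8 * 9.81 * 3.21^2
E = 0.125 * 1026.8 * 9.81 * 10.3041
E = 12974.03 J/m^2

12974.03


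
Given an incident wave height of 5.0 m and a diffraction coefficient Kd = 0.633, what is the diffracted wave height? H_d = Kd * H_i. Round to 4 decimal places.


H_d = Kd * H_i
H_d = 0.633 * 5.0
H_d = 3.1650 m

3.1650


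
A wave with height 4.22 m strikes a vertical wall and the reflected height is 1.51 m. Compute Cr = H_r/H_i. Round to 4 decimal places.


Cr = H_r / H_i
Cr = 1.51 / 4.22
Cr = 0.3578

0.3578


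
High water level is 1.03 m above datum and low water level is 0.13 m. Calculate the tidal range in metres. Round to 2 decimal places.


Tidal range = High water - Low water
Tidal range = 1.03 - (0.13)
Tidal range = 0.90 m

0.90


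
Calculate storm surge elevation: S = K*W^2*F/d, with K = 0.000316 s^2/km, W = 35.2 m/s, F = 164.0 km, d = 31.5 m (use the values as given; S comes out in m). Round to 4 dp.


S = K * W^2 * F / d
W^2 = 35.2^2 = 1239.04
S = 0.000316 * 1239.04 * 164.0 / 31.5
Numerator = 0.000316 * 1239.04 * 164.0 = 64.212009
S = 64.212009 / 31.5 = 2.0385 m

2.0385


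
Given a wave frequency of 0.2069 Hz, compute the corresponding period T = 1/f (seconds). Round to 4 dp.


T = 1 / f
T = 1 / 0.2069
T = 4.8333 s

4.8333


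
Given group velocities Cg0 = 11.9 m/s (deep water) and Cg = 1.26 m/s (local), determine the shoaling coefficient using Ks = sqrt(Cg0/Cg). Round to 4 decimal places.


Ks = sqrt(Cg0 / Cg)
Ks = sqrt(11.9 / 1.26)
Ks = sqrt(9.4444)
Ks = 3.0732

3.0732


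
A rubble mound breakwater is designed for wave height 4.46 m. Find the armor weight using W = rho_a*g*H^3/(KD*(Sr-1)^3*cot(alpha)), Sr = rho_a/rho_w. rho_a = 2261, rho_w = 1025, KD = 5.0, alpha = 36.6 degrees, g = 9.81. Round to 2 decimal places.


Sr = rho_a / rho_w = 2261 / 1025 = 2.205854
(Sr - 1) = 1.205854
(Sr - 1)^3 = 1.753411
cot(36.6) = 1 / tan(36.6) = 1 / 0.742666 = 1.346501
Numerator = 2261 * 9.81 * 4.46^3 = 1967769.1423
Denominator = 5.0 * 1.753411 * 1.346501 = 11.804852
W = 1967769.1423 / 11.804852
W = 166691.56 N

166691.56


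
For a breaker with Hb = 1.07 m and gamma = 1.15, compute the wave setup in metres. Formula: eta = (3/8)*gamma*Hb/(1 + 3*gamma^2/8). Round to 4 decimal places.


eta = (3/8) * gamma * Hb / (1 + 3*gamma^2/8)
Numerator = (3/8) * 1.15 * 1.07 = 0.461438
Denominator = 1 + 3*1.15^2/8 = 1 + 0.495938 = 1.495938
eta = 0.461438 / 1.495938
eta = 0.3085 m

0.3085


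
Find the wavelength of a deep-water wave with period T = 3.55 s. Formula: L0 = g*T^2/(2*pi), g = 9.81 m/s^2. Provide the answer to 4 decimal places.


L0 = g * T^2 / (2 * pi)
L0 = 9.81 * 3.55^2 / (2 * pi)
L0 = 9.81 * 12.6025 / 6.28319
L0 = 123.6305 / 6.28319
L0 = 19.6764 m

19.6764


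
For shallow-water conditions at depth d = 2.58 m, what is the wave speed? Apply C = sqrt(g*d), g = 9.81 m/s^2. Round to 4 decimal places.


Using the shallow-water approximation:
C = sqrt(g * d) = sqrt(9.81 * 2.58)
C = sqrt(25.3098)
C = 5.0309 m/s

5.0309


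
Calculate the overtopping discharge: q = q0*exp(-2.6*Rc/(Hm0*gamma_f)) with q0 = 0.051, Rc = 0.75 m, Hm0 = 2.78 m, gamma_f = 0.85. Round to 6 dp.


q = q0 * exp(-2.6 * Rc / (Hm0 * gamma_f))
Exponent = -2.6 * 0.75 / (2.78 * 0.85)
= -2.6 * 0.75 / 2.3630
= -0.825222
exp(-0.825222) = 0.438138
q = 0.051 * 0.438138
q = 0.022345 m^3/s/m

0.022345


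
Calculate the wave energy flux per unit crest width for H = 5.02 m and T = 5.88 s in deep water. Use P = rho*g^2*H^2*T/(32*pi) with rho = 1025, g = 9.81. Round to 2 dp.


P = rho * g^2 * H^2 * T / (32 * pi)
P = 1025 * 9.81^2 * 5.02^2 * 5.88 / (32 * pi)
P = 1025 * 96.2361 * 25.2004 * 5.88 / 100.53096
P = 145394.10 W/m

145394.10


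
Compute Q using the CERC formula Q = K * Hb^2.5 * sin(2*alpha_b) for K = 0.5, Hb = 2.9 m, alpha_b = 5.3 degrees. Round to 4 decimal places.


Q = K * Hb^2.5 * sin(2 * alpha_b)
Hb^2.5 = 2.9^2.5 = 14.321714
sin(2 * 5.3) = sin(10.6) = 0.183951
Q = 0.5 * 14.321714 * 0.183951
Q = 1.3172 m^3/s

1.3172


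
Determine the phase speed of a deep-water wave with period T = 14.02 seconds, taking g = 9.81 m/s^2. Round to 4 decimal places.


We use the deep-water celerity formula:
C = g * T / (2 * pi)
C = 9.81 * 14.02 / (2 * 3.14159...)
C = 137.536200 / 6.283185
C = 21.8896 m/s

21.8896


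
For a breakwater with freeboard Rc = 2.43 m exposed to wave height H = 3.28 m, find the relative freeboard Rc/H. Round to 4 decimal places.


Relative freeboard = Rc / H
= 2.43 / 3.28
= 0.7409

0.7409


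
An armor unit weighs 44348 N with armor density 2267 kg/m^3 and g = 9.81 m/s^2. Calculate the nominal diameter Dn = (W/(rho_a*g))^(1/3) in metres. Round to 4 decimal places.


V = W / (rho_a * g)
V = 44348 / (2267 * 9.81)
V = 44348 / 22239.27
V = 1.994130 m^3
Dn = V^(1/3) = 1.994130^(1/3)
Dn = 1.2587 m

1.2587


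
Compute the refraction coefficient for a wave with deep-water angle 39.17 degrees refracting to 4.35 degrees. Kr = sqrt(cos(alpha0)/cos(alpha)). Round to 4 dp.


Kr = sqrt(cos(alpha0) / cos(alpha))
cos(39.17) = 0.775275
cos(4.35) = 0.997119
Kr = sqrt(0.775275 / 0.997119)
Kr = sqrt(0.777515)
Kr = 0.8818

0.8818


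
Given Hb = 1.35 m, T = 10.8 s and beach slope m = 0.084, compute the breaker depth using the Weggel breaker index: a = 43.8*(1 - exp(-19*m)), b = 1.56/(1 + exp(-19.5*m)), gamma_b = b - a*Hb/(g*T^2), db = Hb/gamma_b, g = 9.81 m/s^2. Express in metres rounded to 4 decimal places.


a = 43.8 * (1 - exp(-19 * m))
exp(-19 * 0.084) = exp(-1.5960) = 0.202706
a = 43.8 * (1 - 0.202706) = 34.921489
b = 1.56 / (1 + exp(-19.5 * m))
exp(-19.5 * 0.084) = exp(-1.6380) = 0.194368
b = 1.56 / (1 + 0.194368) = 1.306130
Hb / (g * T^2) = 1.35 / (9.81 * 10.8^2) = 1.35 / 1144.2384 = 0.00117982
gamma_b = b - a * Hb/(g*T^2) = 1.306130 - 34.921489 * 0.00117982 = 1.264928
db = Hb / gamma_b = 1.35 / 1.264928
db = 1.0673 m

1.0673


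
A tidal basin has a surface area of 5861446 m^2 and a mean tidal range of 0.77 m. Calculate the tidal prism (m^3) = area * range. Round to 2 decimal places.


Tidal prism = Area * Tidal range
P = 5861446 * 0.77
P = 4513313.42 m^3

4513313.42


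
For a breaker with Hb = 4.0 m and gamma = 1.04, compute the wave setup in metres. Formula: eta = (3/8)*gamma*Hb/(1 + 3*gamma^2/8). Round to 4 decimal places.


eta = (3/8) * gamma * Hb / (1 + 3*gamma^2/8)
Numerator = (3/8) * 1.04 * 4.0 = 1.560000
Denominator = 1 + 3*1.04^2/8 = 1 + 0.405600 = 1.405600
eta = 1.560000 / 1.405600
eta = 1.1098 m

1.1098


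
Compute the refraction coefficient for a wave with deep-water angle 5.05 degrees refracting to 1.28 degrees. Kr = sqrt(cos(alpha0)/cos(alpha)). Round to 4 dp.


Kr = sqrt(cos(alpha0) / cos(alpha))
cos(5.05) = 0.996118
cos(1.28) = 0.999750
Kr = sqrt(0.996118 / 0.999750)
Kr = sqrt(0.996367)
Kr = 0.9982

0.9982


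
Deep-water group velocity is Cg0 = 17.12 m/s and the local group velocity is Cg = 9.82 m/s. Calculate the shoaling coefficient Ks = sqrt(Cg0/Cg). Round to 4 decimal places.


Ks = sqrt(Cg0 / Cg)
Ks = sqrt(17.12 / 9.82)
Ks = sqrt(1.7434)
Ks = 1.3204

1.3204


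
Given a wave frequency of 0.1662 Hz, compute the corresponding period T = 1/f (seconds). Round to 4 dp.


T = 1 / f
T = 1 / 0.1662
T = 6.0168 s

6.0168


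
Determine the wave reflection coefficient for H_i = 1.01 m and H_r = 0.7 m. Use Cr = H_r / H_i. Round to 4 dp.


Cr = H_r / H_i
Cr = 0.7 / 1.01
Cr = 0.6931

0.6931


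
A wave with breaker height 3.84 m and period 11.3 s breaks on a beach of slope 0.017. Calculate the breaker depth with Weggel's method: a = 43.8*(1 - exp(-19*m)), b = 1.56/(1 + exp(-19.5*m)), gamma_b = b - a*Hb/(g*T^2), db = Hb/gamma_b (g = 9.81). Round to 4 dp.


a = 43.8 * (1 - exp(-19 * m))
exp(-19 * 0.017) = exp(-0.3230) = 0.723974
a = 43.8 * (1 - 0.723974) = 12.089945
b = 1.56 / (1 + exp(-19.5 * m))
exp(-19.5 * 0.017) = exp(-0.3315) = 0.717846
b = 1.56 / (1 + 0.717846) = 0.908114
Hb / (g * T^2) = 3.84 / (9.81 * 11.3^2) = 3.84 / 1252.6389 = 0.00306553
gamma_b = b - a * Hb/(g*T^2) = 0.908114 - 12.089945 * 0.00306553 = 0.871052
db = Hb / gamma_b = 3.84 / 0.871052
db = 4.4085 m

4.4085


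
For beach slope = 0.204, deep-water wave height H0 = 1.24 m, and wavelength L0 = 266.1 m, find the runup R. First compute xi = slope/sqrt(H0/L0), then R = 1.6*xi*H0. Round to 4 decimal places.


xi = slope / sqrt(H0/L0)
H0/L0 = 1.24/266.1 = 0.004660
sqrt(0.004660) = 0.068263
xi = 0.204 / 0.068263 = 2.988421
R = 1.6 * xi * H0 = 1.6 * 2.988421 * 1.24
R = 5.9290 m

5.9290


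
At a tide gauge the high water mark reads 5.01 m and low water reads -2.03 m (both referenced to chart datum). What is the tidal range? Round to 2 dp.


Tidal range = High water - Low water
Tidal range = 5.01 - (-2.03)
Tidal range = 7.04 m

7.04


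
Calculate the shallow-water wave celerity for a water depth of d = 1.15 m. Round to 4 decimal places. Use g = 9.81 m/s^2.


Using the shallow-water approximation:
C = sqrt(g * d) = sqrt(9.81 * 1.15)
C = sqrt(11.2815)
C = 3.3588 m/s

3.3588


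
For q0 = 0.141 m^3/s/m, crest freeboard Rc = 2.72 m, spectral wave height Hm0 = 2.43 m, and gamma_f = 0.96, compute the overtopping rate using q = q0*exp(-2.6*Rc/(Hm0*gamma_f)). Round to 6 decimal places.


q = q0 * exp(-2.6 * Rc / (Hm0 * gamma_f))
Exponent = -2.6 * 2.72 / (2.43 * 0.96)
= -2.6 * 2.72 / 2.3328
= -3.031550
exp(-3.031550) = 0.048241
q = 0.141 * 0.048241
q = 0.006802 m^3/s/m

0.006802


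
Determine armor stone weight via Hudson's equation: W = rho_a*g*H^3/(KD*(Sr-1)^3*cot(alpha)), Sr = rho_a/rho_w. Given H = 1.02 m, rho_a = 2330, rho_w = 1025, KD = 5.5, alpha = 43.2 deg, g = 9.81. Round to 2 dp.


Sr = rho_a / rho_w = 2330 / 1025 = 2.273171
(Sr - 1) = 1.273171
(Sr - 1)^3 = 2.063764
cot(43.2) = 1 / tan(43.2) = 1 / 0.939063 = 1.064892
Numerator = 2330 * 9.81 * 1.02^3 = 24256.3496
Denominator = 5.5 * 2.063764 * 1.064892 = 12.087267
W = 24256.3496 / 12.087267
W = 2006.77 N

2006.77


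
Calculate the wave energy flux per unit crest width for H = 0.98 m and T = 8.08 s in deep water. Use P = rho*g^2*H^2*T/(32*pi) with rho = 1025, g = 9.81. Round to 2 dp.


P = rho * g^2 * H^2 * T / (32 * pi)
P = 1025 * 9.81^2 * 0.98^2 * 8.08 / (32 * pi)
P = 1025 * 96.2361 * 0.9604 * 8.08 / 100.53096
P = 7614.22 W/m

7614.22


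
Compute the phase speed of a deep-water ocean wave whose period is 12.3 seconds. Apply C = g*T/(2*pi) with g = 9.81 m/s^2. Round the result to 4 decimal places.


We use the deep-water celerity formula:
C = g * T / (2 * pi)
C = 9.81 * 12.3 / (2 * 3.14159...)
C = 120.663000 / 6.283185
C = 19.2041 m/s

19.2041


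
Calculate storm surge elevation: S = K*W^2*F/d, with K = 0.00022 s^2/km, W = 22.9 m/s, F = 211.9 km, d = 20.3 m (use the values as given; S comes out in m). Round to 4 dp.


S = K * W^2 * F / d
W^2 = 22.9^2 = 524.41
S = 0.00022 * 524.41 * 211.9 / 20.3
Numerator = 0.00022 * 524.41 * 211.9 = 24.446945
S = 24.446945 / 20.3 = 1.2043 m

1.2043


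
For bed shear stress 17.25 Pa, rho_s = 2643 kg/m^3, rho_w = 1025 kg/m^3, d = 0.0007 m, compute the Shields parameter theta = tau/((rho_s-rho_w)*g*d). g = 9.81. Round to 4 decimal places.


theta = tau / ((rho_s - rho_w) * g * d)
rho_s - rho_w = 2643 - 1025 = 1618
Denominator = 1618 * 9.81 * 0.0007 = 11.110806
theta = 17.25 / 11.110806
theta = 1.5525

1.5525


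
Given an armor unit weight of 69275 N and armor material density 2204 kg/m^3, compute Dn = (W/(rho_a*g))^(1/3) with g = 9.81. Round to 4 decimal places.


V = W / (rho_a * g)
V = 69275 / (2204 * 9.81)
V = 69275 / 21621.24
V = 3.204025 m^3
Dn = V^(1/3) = 3.204025^(1/3)
Dn = 1.4742 m

1.4742


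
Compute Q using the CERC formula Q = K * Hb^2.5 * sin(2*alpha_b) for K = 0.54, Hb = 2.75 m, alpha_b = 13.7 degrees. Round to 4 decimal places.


Q = K * Hb^2.5 * sin(2 * alpha_b)
Hb^2.5 = 2.75^2.5 = 12.540987
sin(2 * 13.7) = sin(27.4) = 0.460200
Q = 0.54 * 12.540987 * 0.460200
Q = 3.1165 m^3/s

3.1165


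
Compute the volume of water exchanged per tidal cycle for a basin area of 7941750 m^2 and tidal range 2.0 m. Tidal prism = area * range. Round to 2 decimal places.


Tidal prism = Area * Tidal range
P = 7941750 * 2.0
P = 15883500.00 m^3

15883500.00


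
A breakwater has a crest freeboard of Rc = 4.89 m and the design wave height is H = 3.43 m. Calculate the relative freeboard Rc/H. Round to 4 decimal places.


Relative freeboard = Rc / H
= 4.89 / 3.43
= 1.4257

1.4257


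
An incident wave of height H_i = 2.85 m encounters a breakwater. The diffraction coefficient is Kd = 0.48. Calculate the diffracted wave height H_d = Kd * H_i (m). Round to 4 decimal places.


H_d = Kd * H_i
H_d = 0.48 * 2.85
H_d = 1.3680 m

1.3680


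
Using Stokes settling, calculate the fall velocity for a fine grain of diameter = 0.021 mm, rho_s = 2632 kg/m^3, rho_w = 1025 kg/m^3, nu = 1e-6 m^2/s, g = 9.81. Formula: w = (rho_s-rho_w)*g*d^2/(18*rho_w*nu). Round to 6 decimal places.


w = (rho_s - rho_w) * g * d^2 / (18 * rho_w * nu)
d = 0.021 mm = 0.000021 m
rho_s - rho_w = 2632 - 1025 = 1607
Numerator = 1607 * 9.81 * (0.000021)^2 = 0.000006952219
Denominator = 18 * 1025 * 1e-6 = 0.018450
w = 0.000377 m/s

0.000377


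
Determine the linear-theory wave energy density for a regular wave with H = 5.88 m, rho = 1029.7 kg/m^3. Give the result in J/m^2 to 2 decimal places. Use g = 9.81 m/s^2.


E = (1/8) * rho * g * H^2
E = (1/8) * 1029.7 * 9.81 * 5.88^2
E = 0.125 * 1029.7 * 9.81 * 34.5744
E = 43656.04 J/m^2

43656.04


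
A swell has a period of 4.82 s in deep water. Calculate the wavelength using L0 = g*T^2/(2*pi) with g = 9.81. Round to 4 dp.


L0 = g * T^2 / (2 * pi)
L0 = 9.81 * 4.82^2 / (2 * pi)
L0 = 9.81 * 23.2324 / 6.28319
L0 = 227.9098 / 6.28319
L0 = 36.2730 m

36.2730


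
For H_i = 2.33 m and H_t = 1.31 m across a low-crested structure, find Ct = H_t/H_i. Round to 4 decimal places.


Ct = H_t / H_i
Ct = 1.31 / 2.33
Ct = 0.5622

0.5622


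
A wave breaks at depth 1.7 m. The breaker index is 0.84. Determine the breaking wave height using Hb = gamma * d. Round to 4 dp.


Hb = gamma * d
Hb = 0.84 * 1.7
Hb = 1.4280 m

1.4280


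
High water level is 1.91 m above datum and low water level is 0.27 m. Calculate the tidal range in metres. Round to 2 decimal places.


Tidal range = High water - Low water
Tidal range = 1.91 - (0.27)
Tidal range = 1.64 m

1.64


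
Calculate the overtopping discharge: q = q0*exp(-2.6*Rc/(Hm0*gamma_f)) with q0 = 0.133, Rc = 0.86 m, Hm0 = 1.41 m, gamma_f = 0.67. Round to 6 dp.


q = q0 * exp(-2.6 * Rc / (Hm0 * gamma_f))
Exponent = -2.6 * 0.86 / (1.41 * 0.67)
= -2.6 * 0.86 / 0.9447
= -2.366889
exp(-2.366889) = 0.093772
q = 0.133 * 0.093772
q = 0.012472 m^3/s/m

0.012472


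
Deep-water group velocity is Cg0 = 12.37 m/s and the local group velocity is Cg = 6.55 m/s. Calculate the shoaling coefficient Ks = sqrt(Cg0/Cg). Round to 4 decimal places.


Ks = sqrt(Cg0 / Cg)
Ks = sqrt(12.37 / 6.55)
Ks = sqrt(1.8885)
Ks = 1.3742

1.3742


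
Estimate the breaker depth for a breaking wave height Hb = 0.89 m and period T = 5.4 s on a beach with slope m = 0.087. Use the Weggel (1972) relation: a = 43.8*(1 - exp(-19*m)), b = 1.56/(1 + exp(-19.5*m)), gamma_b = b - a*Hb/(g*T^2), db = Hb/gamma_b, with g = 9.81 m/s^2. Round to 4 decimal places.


a = 43.8 * (1 - exp(-19 * m))
exp(-19 * 0.087) = exp(-1.6530) = 0.191475
a = 43.8 * (1 - 0.191475) = 35.413412
b = 1.56 / (1 + exp(-19.5 * m))
exp(-19.5 * 0.087) = exp(-1.6965) = 0.183324
b = 1.56 / (1 + 0.183324) = 1.318320
Hb / (g * T^2) = 0.89 / (9.81 * 5.4^2) = 0.89 / 286.0596 = 0.00311124
gamma_b = b - a * Hb/(g*T^2) = 1.318320 - 35.413412 * 0.00311124 = 1.208141
db = Hb / gamma_b = 0.89 / 1.208141
db = 0.7367 m

0.7367


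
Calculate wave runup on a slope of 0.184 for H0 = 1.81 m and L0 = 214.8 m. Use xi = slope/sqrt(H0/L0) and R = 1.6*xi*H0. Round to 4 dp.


xi = slope / sqrt(H0/L0)
H0/L0 = 1.81/214.8 = 0.008426
sqrt(0.008426) = 0.091796
xi = 0.184 / 0.091796 = 2.004452
R = 1.6 * xi * H0 = 1.6 * 2.004452 * 1.81
R = 5.8049 m

5.8049


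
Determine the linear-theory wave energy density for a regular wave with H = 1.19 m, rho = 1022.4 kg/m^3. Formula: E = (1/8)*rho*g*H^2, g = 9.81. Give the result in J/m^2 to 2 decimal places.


E = (1/8) * rho * g * H^2
E = (1/8) * 1022.4 * 9.81 * 1.19^2
E = 0.125 * 1022.4 * 9.81 * 1.4161
E = 1775.39 J/m^2

1775.39


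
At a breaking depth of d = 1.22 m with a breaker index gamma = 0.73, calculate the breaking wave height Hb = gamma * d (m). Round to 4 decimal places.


Hb = gamma * d
Hb = 0.73 * 1.22
Hb = 0.8906 m

0.8906


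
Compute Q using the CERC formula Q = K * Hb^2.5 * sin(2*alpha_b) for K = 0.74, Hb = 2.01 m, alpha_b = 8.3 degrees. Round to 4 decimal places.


Q = K * Hb^2.5 * sin(2 * alpha_b)
Hb^2.5 = 2.01^2.5 = 5.727830
sin(2 * 8.3) = sin(16.6) = 0.285688
Q = 0.74 * 5.727830 * 0.285688
Q = 1.2109 m^3/s

1.2109


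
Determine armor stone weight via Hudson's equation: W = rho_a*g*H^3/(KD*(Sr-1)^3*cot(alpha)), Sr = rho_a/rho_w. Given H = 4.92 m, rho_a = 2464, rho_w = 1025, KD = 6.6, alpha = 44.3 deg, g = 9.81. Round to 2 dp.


Sr = rho_a / rho_w = 2464 / 1025 = 2.403902
(Sr - 1) = 1.403902
(Sr - 1)^3 = 2.767010
cot(44.3) = 1 / tan(44.3) = 1 / 0.975859 = 1.024738
Numerator = 2464 * 9.81 * 4.92^3 = 2878757.0807
Denominator = 6.6 * 2.767010 * 1.024738 = 18.714042
W = 2878757.0807 / 18.714042
W = 153828.72 N

153828.72


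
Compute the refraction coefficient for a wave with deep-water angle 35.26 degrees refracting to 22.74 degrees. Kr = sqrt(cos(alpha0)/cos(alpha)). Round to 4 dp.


Kr = sqrt(cos(alpha0) / cos(alpha))
cos(35.26) = 0.816541
cos(22.74) = 0.922268
Kr = sqrt(0.816541 / 0.922268)
Kr = sqrt(0.885361)
Kr = 0.9409

0.9409


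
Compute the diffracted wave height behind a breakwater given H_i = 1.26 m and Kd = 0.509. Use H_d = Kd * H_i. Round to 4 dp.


H_d = Kd * H_i
H_d = 0.509 * 1.26
H_d = 0.6413 m

0.6413


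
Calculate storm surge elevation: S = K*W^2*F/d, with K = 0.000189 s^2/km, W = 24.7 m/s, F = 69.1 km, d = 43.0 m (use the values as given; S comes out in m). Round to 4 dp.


S = K * W^2 * F / d
W^2 = 24.7^2 = 610.09
S = 0.000189 * 610.09 * 69.1 / 43.0
Numerator = 0.000189 * 610.09 * 69.1 = 7.967714
S = 7.967714 / 43.0 = 0.1853 m

0.1853


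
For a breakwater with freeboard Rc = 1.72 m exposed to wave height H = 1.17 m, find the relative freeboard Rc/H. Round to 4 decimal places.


Relative freeboard = Rc / H
= 1.72 / 1.17
= 1.4701

1.4701


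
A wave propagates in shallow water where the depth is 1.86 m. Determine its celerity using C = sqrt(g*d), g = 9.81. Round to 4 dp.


Using the shallow-water approximation:
C = sqrt(g * d) = sqrt(9.81 * 1.86)
C = sqrt(18.2466)
C = 4.2716 m/s

4.2716


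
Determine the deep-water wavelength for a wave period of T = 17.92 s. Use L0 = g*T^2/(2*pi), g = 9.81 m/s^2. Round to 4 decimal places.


L0 = g * T^2 / (2 * pi)
L0 = 9.81 * 17.92^2 / (2 * pi)
L0 = 9.81 * 321.1264 / 6.28319
L0 = 3150.2500 / 6.28319
L0 = 501.3779 m

501.3779


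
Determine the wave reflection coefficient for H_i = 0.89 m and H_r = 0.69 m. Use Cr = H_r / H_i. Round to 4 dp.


Cr = H_r / H_i
Cr = 0.69 / 0.89
Cr = 0.7753

0.7753


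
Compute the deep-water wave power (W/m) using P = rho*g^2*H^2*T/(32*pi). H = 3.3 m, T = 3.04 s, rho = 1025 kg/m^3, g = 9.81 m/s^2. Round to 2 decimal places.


P = rho * g^2 * H^2 * T / (32 * pi)
P = 1025 * 9.81^2 * 3.3^2 * 3.04 / (32 * pi)
P = 1025 * 96.2361 * 10.8900 * 3.04 / 100.53096
P = 32483.55 W/m

32483.55


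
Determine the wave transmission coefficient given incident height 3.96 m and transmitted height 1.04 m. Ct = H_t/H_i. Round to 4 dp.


Ct = H_t / H_i
Ct = 1.04 / 3.96
Ct = 0.2626

0.2626


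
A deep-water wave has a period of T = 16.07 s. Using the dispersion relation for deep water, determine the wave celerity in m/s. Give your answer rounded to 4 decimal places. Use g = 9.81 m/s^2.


We use the deep-water celerity formula:
C = g * T / (2 * pi)
C = 9.81 * 16.07 / (2 * 3.14159...)
C = 157.646700 / 6.283185
C = 25.0903 m/s

25.0903


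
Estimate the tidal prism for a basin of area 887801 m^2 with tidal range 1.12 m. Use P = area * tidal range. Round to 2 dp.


Tidal prism = Area * Tidal range
P = 887801 * 1.12
P = 994337.12 m^3

994337.12


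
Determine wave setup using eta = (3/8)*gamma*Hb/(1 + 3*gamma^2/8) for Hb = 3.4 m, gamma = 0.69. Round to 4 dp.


eta = (3/8) * gamma * Hb / (1 + 3*gamma^2/8)
Numerator = (3/8) * 0.69 * 3.4 = 0.879750
Denominator = 1 + 3*0.69^2/8 = 1 + 0.178538 = 1.178538
eta = 0.879750 / 1.178538
eta = 0.7465 m

0.7465


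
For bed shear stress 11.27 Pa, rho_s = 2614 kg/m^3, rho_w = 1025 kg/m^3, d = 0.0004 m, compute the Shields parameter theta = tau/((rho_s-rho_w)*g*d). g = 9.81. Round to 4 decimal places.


theta = tau / ((rho_s - rho_w) * g * d)
rho_s - rho_w = 2614 - 1025 = 1589
Denominator = 1589 * 9.81 * 0.0004 = 6.235236
theta = 11.27 / 6.235236
theta = 1.8075

1.8075


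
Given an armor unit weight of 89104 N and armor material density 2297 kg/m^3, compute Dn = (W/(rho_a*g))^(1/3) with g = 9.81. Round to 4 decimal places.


V = W / (rho_a * g)
V = 89104 / (2297 * 9.81)
V = 89104 / 22533.57
V = 3.954278 m^3
Dn = V^(1/3) = 3.954278^(1/3)
Dn = 1.5813 m

1.5813


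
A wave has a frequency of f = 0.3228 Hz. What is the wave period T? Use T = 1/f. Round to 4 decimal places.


T = 1 / f
T = 1 / 0.3228
T = 3.0979 s

3.0979


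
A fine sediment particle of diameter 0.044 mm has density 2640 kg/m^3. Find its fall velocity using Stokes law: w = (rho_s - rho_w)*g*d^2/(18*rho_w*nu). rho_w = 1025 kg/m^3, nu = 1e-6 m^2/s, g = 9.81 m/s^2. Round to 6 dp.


w = (rho_s - rho_w) * g * d^2 / (18 * rho_w * nu)
d = 0.044 mm = 0.000044 m
rho_s - rho_w = 2640 - 1025 = 1615
Numerator = 1615 * 9.81 * (0.000044)^2 = 0.000030672338
Denominator = 18 * 1025 * 1e-6 = 0.018450
w = 0.001662 m/s

0.001662


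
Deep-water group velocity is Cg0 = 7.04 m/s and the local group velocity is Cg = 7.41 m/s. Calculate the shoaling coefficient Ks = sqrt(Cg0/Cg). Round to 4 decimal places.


Ks = sqrt(Cg0 / Cg)
Ks = sqrt(7.04 / 7.41)
Ks = sqrt(0.9501)
Ks = 0.9747

0.9747
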